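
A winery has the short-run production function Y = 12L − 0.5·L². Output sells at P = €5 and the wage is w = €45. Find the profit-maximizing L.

L* = 3

The marginal product of L is MP_L = 12 − L.
A price-taking firm hires until the value of the marginal product equals the wage: P·MP_L = w, so 5·(12 − L) = 45.
Then 12 − L = 9, giving L = 3.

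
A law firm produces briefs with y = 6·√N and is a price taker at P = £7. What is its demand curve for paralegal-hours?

MP_N = (1/2)·6·N^(-1/2) = 3·N^(-1/2).
Setting P·MP_N = w: 21·N^(-1/2) = w.
Solving for N: N^(-1/2) = w/21, so N = (21/w)^(2).

N(w) = 441/w²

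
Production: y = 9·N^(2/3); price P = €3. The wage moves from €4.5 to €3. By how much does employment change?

ΔN = 152

From P·MP_N = w with MP_N = 6·N^(-1/3), the labor demand is N(w) = (18/w)^(3).
At w = 4.5: N = 64. At w = 3: N = 216.
ΔN = 216 − 64 = 152.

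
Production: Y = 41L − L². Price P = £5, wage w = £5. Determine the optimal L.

L* = 20

The marginal product of L is MP_L = 41 − 2L.
A price-taking firm hires until the value of the marginal product equals the wage: P·MP_L = w, so 5·(41 − 2L) = 5.
Then 41 − 2L = 1, giving L = 20.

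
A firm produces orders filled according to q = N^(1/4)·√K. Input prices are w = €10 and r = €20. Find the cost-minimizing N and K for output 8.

N* = 16, K* = 16

Cost minimization requires the marginal rate of technical substitution to equal the input-price ratio: MP_N/MP_K = w/r.
Here MP_N/MP_K = (1/4)·(K/N)/(1/2) = 0.5·(K/N). Setting this equal to 10/20 = 0.5 gives K = N.
Substituting into q = 8: N^(1/4)·(N)^(1/2) = 8.
Solving, N = 16 and K = 16.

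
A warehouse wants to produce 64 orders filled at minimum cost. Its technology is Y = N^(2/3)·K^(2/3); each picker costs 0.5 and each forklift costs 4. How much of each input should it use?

N* = 64, K* = 8

Cost minimization requires the marginal rate of technical substitution to equal the input-price ratio: MP_N/MP_K = w/r.
Here MP_N/MP_K = (2/3)·(K/N)/(2/3) = (K/N). Setting this equal to 0.5/4 = 0.125 gives K = 0.125N.
Substituting into Y = 64: N^(2/3)·(0.125N)^(2/3) = 64.
Solving, N = 64 and K = 8.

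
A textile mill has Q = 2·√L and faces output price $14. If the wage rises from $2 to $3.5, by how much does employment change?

From P·MP_L = w with MP_L = L^(-1/2), the labor demand is L(w) = (14/w)^(2).
At w = 2: L = 49. At w = 3.5: L = 16.
ΔL = 16 − 49 = -33.

ΔL = -33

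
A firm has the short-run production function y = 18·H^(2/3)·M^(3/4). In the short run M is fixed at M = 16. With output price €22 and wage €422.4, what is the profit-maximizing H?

H* = 125

With M = 16, MP_H = (2/3)·18·H^(-1/3)·16^(3/4) = 96·H^(-1/3).
Profit maximization for a price taker requires P·MP_H = w: 22·96·H^(-1/3) = 422.4.
So H^(-1/3) = 0.2, which gives H = 125.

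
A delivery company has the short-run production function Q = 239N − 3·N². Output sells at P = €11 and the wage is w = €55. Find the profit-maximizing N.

N* = 39

The marginal product of N is MP_N = 239 − 6N.
A price-taking firm hires until the value of the marginal product equals the wage: P·MP_N = w, so 11·(239 − 6N) = 55.
Then 239 − 6N = 5, giving N = 39.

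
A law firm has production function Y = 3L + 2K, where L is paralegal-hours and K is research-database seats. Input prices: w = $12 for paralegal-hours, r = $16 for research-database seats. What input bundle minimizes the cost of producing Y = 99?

L* = 33, K* = 0

The inputs are perfect substitutes, so the firm uses whichever has the lower cost per unit of output.
Cost per unit of output via L is w/3 = 4; via K it is r/2 = 8. L is cheaper.
Producing Y = 99 with L alone: L = 33, K = 0.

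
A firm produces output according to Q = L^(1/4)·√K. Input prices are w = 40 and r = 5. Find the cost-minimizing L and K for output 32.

L* = 16, K* = 256

Cost minimization requires the marginal rate of technical substitution to equal the input-price ratio: MP_L/MP_K = w/r.
Here MP_L/MP_K = (1/4)·(K/L)/(1/2) = 0.5·(K/L). Setting this equal to 40/5 = 8 gives K = 16L.
Substituting into Q = 32: L^(1/4)·(16L)^(1/2) = 32.
Solving, L = 16 and K = 256.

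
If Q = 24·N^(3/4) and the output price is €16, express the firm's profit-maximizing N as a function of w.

MP_N = (3/4)·24·N^(-1/4) = 18·N^(-1/4).
Setting P·MP_N = w: 288·N^(-1/4) = w.
Solving for N: N^(-1/4) = w/288, so N = (288/w)^(4).

N(w) = (288/w)^(4)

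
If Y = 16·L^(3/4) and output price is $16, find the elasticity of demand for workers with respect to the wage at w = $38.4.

ε = -4

MP_L = (3/4)·16·L^(-1/4), so P·MP_L = w gives 192·L^(-1/4) = w.
Solving, L(w) = (192/w)^(4). This is a constant-elasticity form: L ∝ w^(−4), so ε = −4.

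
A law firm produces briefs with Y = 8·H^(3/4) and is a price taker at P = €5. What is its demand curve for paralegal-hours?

H(w) = 810000/w^(4)

MP_H = (3/4)·8·H^(-1/4) = 6·H^(-1/4).
Setting P·MP_H = w: 30·H^(-1/4) = w.
Solving for H: H^(-1/4) = w/30, so H = (30/w)^(4).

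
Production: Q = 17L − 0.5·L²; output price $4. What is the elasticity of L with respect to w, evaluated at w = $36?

From P·MP_L = w with MP_L = 17 − L, labor demand is L(w) = 17 − w/4.
dL/dw = −1/(4) = -0.25.
At w = 36, L = 8, so ε = (dL/dw)·(w/L) = (-0.25)·(36/8) = -1.125.

ε = -1.125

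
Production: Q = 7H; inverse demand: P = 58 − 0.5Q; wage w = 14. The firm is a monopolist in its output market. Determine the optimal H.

H* = 8

Marginal revenue from the inverse demand is MR = 58 − Q.
The marginal product is MP_H = 7.
A monopolist hires until marginal revenue product equals the wage: MR·MP_H = w.
(58 − 7H)·7 = 14, so H = 8.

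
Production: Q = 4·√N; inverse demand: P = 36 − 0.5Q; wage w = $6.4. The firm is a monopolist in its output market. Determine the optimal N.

N* = 25

Marginal revenue from the inverse demand is MR = 36 − Q.
The marginal product is MP_N = 2·N^(-1/2).
A monopolist hires until marginal revenue product equals the wage: MR·MP_N = w.
At N, Q = 4·√N. Substituting and solving: (36 − 4·√N)·2·N^(-1/2) = 6.4 gives N = 25.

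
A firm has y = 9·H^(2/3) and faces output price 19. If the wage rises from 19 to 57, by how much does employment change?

From P·MP_H = w with MP_H = 6·H^(-1/3), the labor demand is H(w) = (114/w)^(3).
At w = 19: H = 216. At w = 57: H = 8.
ΔH = 8 − 216 = -208.

ΔH = -208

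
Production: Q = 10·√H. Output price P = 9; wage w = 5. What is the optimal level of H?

H* = 81

MP_H = (1/2)·10·H^(-1/2) = 5·H^(-1/2).
Profit maximization for a price taker requires P·MP_H = w: 9·5·H^(-1/2) = 5.
So H^(-1/2) = 1/9, which gives H = 81.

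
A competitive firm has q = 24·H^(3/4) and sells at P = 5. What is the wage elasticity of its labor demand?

ε = -4

MP_H = (3/4)·24·H^(-1/4), so P·MP_H = w gives 90·H^(-1/4) = w.
Solving, H(w) = (90/w)^(4). This is a constant-elasticity form: H ∝ w^(−4), so ε = −4.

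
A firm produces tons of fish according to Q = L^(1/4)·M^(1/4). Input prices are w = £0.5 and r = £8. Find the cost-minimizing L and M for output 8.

L* = 256, M* = 16

Cost minimization requires the marginal rate of technical substitution to equal the input-price ratio: MP_L/MP_M = w/r.
Here MP_L/MP_M = (1/4)·(M/L)/(1/4) = (M/L). Setting this equal to 0.5/8 = 0.0625 gives M = 0.0625L.
Substituting into Q = 8: L^(1/4)·(0.0625L)^(1/4) = 8.
Solving, L = 256 and M = 16.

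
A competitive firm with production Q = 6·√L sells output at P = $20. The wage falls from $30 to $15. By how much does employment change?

From P·MP_L = w with MP_L = 3·L^(-1/2), the labor demand is L(w) = (60/w)^(2).
At w = 30: L = 4. At w = 15: L = 16.
ΔL = 16 − 4 = 12.

ΔL = 12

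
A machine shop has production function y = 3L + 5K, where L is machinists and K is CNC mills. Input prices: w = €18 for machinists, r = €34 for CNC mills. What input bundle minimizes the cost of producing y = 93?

L* = 31, K* = 0

The inputs are perfect substitutes, so the firm uses whichever has the lower cost per unit of output.
Cost per unit of output via L is w/3 = 6; via K it is r/5 = 6.8. L is cheaper.
Producing y = 93 with L alone: L = 31, K = 0.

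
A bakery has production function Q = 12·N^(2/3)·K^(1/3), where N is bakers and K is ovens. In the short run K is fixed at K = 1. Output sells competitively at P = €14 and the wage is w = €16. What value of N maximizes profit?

N* = 343

With K = 1, MP_N = (2/3)·12·N^(-1/3)·1^(1/3) = 8·N^(-1/3).
Profit maximization for a price taker requires P·MP_N = w: 14·8·N^(-1/3) = 16.
So N^(-1/3) = 1/7, which gives N = 343.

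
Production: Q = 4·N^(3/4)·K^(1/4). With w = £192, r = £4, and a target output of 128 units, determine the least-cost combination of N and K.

Cost minimization requires the marginal rate of technical substitution to equal the input-price ratio: MP_N/MP_K = w/r.
Here MP_N/MP_K = (3/4)·(K/N)/(1/4) = 3·(K/N). Setting this equal to 192/4 = 48 gives K = 16N.
Substituting into Q = 128: 4·N^(3/4)·(16N)^(1/4) = 128.
Solving, N = 16 and K = 256.

N* = 16, K* = 256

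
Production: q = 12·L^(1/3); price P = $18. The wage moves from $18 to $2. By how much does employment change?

ΔL = 208

From P·MP_L = w with MP_L = 4·L^(-2/3), the labor demand is L(w) = (72/w)^(3/2).
At w = 18: L = 8. At w = 2: L = 216.
ΔL = 216 − 8 = 208.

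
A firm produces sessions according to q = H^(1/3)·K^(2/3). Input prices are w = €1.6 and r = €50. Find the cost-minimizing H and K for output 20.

H* = 125, K* = 8

Cost minimization requires the marginal rate of technical substitution to equal the input-price ratio: MP_H/MP_K = w/r.
Here MP_H/MP_K = (1/3)·(K/H)/(2/3) = 0.5·(K/H). Setting this equal to 1.6/50 = 0.032 gives K = 0.064H.
Substituting into q = 20: H^(1/3)·(0.064H)^(2/3) = 20.
Solving, H = 125 and K = 8.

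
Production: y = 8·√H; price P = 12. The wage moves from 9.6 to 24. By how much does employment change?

From P·MP_H = w with MP_H = 4·H^(-1/2), the labor demand is H(w) = (48/w)^(2).
At w = 9.6: H = 25. At w = 24: H = 4.
ΔH = 4 − 25 = -21.

ΔH = -21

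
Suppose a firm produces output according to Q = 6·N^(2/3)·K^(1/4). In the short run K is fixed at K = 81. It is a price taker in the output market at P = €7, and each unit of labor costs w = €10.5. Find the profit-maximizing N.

N* = 512

With K = 81, MP_N = (2/3)·6·N^(-1/3)·81^(1/4) = 12·N^(-1/3).
Profit maximization for a price taker requires P·MP_N = w: 7·12·N^(-1/3) = 10.5.
So N^(-1/3) = 0.125, which gives N = 512.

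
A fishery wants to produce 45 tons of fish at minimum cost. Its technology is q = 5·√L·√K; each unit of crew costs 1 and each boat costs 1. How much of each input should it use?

Cost minimization requires the marginal rate of technical substitution to equal the input-price ratio: MP_L/MP_K = w/r.
Here MP_L/MP_K = (1/2)·(K/L)/(1/2) = (K/L). Setting this equal to 1/1 = 1 gives K = L.
Substituting into q = 45: 5·L^(1/2)·(L)^(1/2) = 45.
Solving, L = 9 and K = 9.

L* = 9, K* = 9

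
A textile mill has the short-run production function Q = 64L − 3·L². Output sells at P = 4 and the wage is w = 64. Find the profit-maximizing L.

L* = 8

The marginal product of L is MP_L = 64 − 6L.
A price-taking firm hires until the value of the marginal product equals the wage: P·MP_L = w, so 4·(64 − 6L) = 64.
Then 64 − 6L = 16, giving L = 8.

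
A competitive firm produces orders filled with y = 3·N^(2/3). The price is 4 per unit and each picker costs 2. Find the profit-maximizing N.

N* = 64

MP_N = (2/3)·3·N^(-1/3) = 2·N^(-1/3).
Profit maximization for a price taker requires P·MP_N = w: 4·2·N^(-1/3) = 2.
So N^(-1/3) = 0.25, which gives N = 64.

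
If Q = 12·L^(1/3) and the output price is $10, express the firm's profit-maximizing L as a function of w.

MP_L = (1/3)·12·L^(-2/3) = 4·L^(-2/3).
Setting P·MP_L = w: 40·L^(-2/3) = w.
Solving for L: L^(-2/3) = w/40, so L = (40/w)^(3/2).

L(w) = (40/w)^(3/2)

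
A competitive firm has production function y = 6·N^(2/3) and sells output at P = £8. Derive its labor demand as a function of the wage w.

MP_N = (2/3)·6·N^(-1/3) = 4·N^(-1/3).
Setting P·MP_N = w: 32·N^(-1/3) = w.
Solving for N: N^(-1/3) = w/32, so N = (32/w)^(3).

N(w) = 32768/w³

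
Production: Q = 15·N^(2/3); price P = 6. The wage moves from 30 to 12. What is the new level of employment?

From P·MP_N = w with MP_N = 10·N^(-1/3), the labor demand is N(w) = (60/w)^(3).
At w = 30: N = 8. At w = 12: N = 125.

N* = 125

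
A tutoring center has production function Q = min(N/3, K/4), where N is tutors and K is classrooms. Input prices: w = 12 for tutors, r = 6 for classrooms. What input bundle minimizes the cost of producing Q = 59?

N* = 177, K* = 236

With a fixed-proportions technology, the cost-minimizing bundle uses no slack in either input: N/3 = K/4 = Q.
So N = 3·59 = 177 and K = 4·59 = 236.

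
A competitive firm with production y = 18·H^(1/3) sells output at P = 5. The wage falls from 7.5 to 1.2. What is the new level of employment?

H* = 125

From P·MP_H = w with MP_H = 6·H^(-2/3), the labor demand is H(w) = (30/w)^(3/2).
At w = 7.5: H = 8. At w = 1.2: H = 125.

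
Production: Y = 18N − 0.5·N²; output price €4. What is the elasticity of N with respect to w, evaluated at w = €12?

ε = -0.2

From P·MP_N = w with MP_N = 18 − N, labor demand is N(w) = 18 − w/4.
dN/dw = −1/(4) = -0.25.
At w = 12, N = 15, so ε = (dN/dw)·(w/N) = (-0.25)·(12/15) = -0.2.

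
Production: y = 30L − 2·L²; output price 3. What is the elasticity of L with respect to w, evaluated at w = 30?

ε = -0.5

From P·MP_L = w with MP_L = 30 − 4L, labor demand is L(w) = (30 − w/3)/4.
dL/dw = −1/(12) = -1/12.
At w = 30, L = 5, so ε = (dL/dw)·(w/L) = (-1/12)·(30/5) = -0.5.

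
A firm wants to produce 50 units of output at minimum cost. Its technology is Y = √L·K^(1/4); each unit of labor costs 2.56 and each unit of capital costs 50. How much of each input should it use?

L* = 625, K* = 16

Cost minimization requires the marginal rate of technical substitution to equal the input-price ratio: MP_L/MP_K = w/r.
Here MP_L/MP_K = (1/2)·(K/L)/(1/4) = 2·(K/L). Setting this equal to 2.56/50 = 0.0512 gives K = 0.0256L.
Substituting into Y = 50: L^(1/2)·(0.0256L)^(1/4) = 50.
Solving, L = 625 and K = 16.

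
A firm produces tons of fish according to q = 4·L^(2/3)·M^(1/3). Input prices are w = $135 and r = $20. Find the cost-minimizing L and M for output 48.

L* = 8, M* = 27

Cost minimization requires the marginal rate of technical substitution to equal the input-price ratio: MP_L/MP_M = w/r.
Here MP_L/MP_M = (2/3)·(M/L)/(1/3) = 2·(M/L). Setting this equal to 135/20 = 6.75 gives M = 3.375L.
Substituting into q = 48: 4·L^(2/3)·(3.375L)^(1/3) = 48.
Solving, L = 8 and M = 27.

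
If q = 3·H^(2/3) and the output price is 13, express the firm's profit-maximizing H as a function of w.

H(w) = 17576/w³

MP_H = (2/3)·3·H^(-1/3) = 2·H^(-1/3).
Setting P·MP_H = w: 26·H^(-1/3) = w.
Solving for H: H^(-1/3) = w/26, so H = (26/w)^(3).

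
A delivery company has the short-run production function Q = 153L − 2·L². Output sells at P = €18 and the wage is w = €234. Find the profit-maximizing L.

The marginal product of L is MP_L = 153 − 4L.
A price-taking firm hires until the value of the marginal product equals the wage: P·MP_L = w, so 18·(153 − 4L) = 234.
Then 153 − 4L = 13, giving L = 35.

L* = 35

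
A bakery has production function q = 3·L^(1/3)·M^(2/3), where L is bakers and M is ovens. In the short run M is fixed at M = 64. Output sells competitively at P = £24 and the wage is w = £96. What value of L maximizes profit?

L* = 8

With M = 64, MP_L = (1/3)·3·L^(-2/3)·64^(2/3) = 16·L^(-2/3).
Profit maximization for a price taker requires P·MP_L = w: 24·16·L^(-2/3) = 96.
So L^(-2/3) = 0.25, which gives L = 8.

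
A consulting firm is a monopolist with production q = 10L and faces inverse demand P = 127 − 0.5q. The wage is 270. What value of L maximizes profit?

Marginal revenue from the inverse demand is MR = 127 − q.
The marginal product is MP_L = 10.
A monopolist hires until marginal revenue product equals the wage: MR·MP_L = w.
(127 − 10L)·10 = 270, so L = 10.

L* = 10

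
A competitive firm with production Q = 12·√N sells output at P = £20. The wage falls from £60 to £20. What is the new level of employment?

From P·MP_N = w with MP_N = 6·N^(-1/2), the labor demand is N(w) = (120/w)^(2).
At w = 60: N = 4. At w = 20: N = 36.

N* = 36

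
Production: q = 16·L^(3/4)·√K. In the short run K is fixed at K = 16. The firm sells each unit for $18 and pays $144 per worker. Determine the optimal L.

With K = 16, MP_L = (3/4)·16·L^(-1/4)·16^(1/2) = 48·L^(-1/4).
Profit maximization for a price taker requires P·MP_L = w: 18·48·L^(-1/4) = 144.
So L^(-1/4) = 1/6, which gives L = 1296.

L* = 1296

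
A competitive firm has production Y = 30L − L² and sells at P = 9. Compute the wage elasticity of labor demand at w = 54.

ε = -0.25

From P·MP_L = w with MP_L = 30 − 2L, labor demand is L(w) = (30 − w/9)/2.
dL/dw = −1/(18) = -1/18.
At w = 54, L = 12, so ε = (dL/dw)·(w/L) = (-1/18)·(54/12) = -0.25.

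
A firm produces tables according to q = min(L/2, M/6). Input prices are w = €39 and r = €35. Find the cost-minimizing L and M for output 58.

With a fixed-proportions technology, the cost-minimizing bundle uses no slack in either input: L/2 = M/6 = q.
So L = 2·58 = 116 and M = 6·58 = 348.

L* = 116, M* = 348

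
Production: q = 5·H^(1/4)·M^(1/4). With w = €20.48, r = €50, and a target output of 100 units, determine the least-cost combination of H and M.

H* = 625, M* = 256

Cost minimization requires the marginal rate of technical substitution to equal the input-price ratio: MP_H/MP_M = w/r.
Here MP_H/MP_M = (1/4)·(M/H)/(1/4) = (M/H). Setting this equal to 20.48/50 = 0.4096 gives M = 0.4096H.
Substituting into q = 100: 5·H^(1/4)·(0.4096H)^(1/4) = 100.
Solving, H = 625 and M = 256.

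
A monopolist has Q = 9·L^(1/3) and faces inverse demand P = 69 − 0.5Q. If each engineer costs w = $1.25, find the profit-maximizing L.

L* = 216

Marginal revenue from the inverse demand is MR = 69 − Q.
The marginal product is MP_L = 3·L^(-2/3).
A monopolist hires until marginal revenue product equals the wage: MR·MP_L = w.
At L, Q = 9·L^(1/3). Substituting and solving: (69 − 9·L^(1/3))·3·L^(-2/3) = 1.25 gives L = 216.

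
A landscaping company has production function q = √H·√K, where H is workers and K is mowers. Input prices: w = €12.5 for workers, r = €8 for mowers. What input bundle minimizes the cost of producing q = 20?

H* = 16, K* = 25

Cost minimization requires the marginal rate of technical substitution to equal the input-price ratio: MP_H/MP_K = w/r.
Here MP_H/MP_K = (1/2)·(K/H)/(1/2) = (K/H). Setting this equal to 12.5/8 = 1.5625 gives K = 1.5625H.
Substituting into q = 20: H^(1/2)·(1.5625H)^(1/2) = 20.
Solving, H = 16 and K = 25.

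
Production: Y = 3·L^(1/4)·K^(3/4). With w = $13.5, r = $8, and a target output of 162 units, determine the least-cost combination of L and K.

Cost minimization requires the marginal rate of technical substitution to equal the input-price ratio: MP_L/MP_K = w/r.
Here MP_L/MP_K = (1/4)·(K/L)/(3/4) = (1/3)·(K/L). Setting this equal to 13.5/8 = 1.6875 gives K = 5.0625L.
Substituting into Y = 162: 3·L^(1/4)·(5.0625L)^(3/4) = 162.
Solving, L = 16 and K = 81.

L* = 16, K* = 81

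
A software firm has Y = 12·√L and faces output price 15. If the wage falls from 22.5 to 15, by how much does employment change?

ΔL = 20

From P·MP_L = w with MP_L = 6·L^(-1/2), the labor demand is L(w) = (90/w)^(2).
At w = 22.5: L = 16. At w = 15: L = 36.
ΔL = 36 − 16 = 20.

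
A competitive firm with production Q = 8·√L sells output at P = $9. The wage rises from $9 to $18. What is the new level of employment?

L* = 4

From P·MP_L = w with MP_L = 4·L^(-1/2), the labor demand is L(w) = (36/w)^(2).
At w = 9: L = 16. At w = 18: L = 4.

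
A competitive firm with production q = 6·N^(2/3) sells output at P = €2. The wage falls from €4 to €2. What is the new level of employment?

From P·MP_N = w with MP_N = 4·N^(-1/3), the labor demand is N(w) = (8/w)^(3).
At w = 4: N = 8. At w = 2: N = 64.

N* = 64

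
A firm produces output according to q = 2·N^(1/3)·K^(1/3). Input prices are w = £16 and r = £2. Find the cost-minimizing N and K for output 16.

Cost minimization requires the marginal rate of technical substitution to equal the input-price ratio: MP_N/MP_K = w/r.
Here MP_N/MP_K = (1/3)·(K/N)/(1/3) = (K/N). Setting this equal to 16/2 = 8 gives K = 8N.
Substituting into q = 16: 2·N^(1/3)·(8N)^(1/3) = 16.
Solving, N = 8 and K = 64.

N* = 8, K* = 64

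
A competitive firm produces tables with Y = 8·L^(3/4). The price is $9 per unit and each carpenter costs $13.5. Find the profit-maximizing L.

MP_L = (3/4)·8·L^(-1/4) = 6·L^(-1/4).
Profit maximization for a price taker requires P·MP_L = w: 9·6·L^(-1/4) = 13.5.
So L^(-1/4) = 0.25, which gives L = 256.

L* = 256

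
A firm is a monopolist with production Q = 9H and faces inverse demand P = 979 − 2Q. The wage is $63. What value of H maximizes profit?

Marginal revenue from the inverse demand is MR = 979 − 4Q.
The marginal product is MP_H = 9.
A monopolist hires until marginal revenue product equals the wage: MR·MP_H = w.
(979 − 36H)·9 = 63, so H = 27.

H* = 27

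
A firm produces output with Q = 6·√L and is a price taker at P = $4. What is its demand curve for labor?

L(w) = 144/w²

MP_L = (1/2)·6·L^(-1/2) = 3·L^(-1/2).
Setting P·MP_L = w: 12·L^(-1/2) = w.
Solving for L: L^(-1/2) = w/12, so L = (12/w)^(2).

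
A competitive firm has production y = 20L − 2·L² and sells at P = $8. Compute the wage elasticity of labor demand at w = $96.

From P·MP_L = w with MP_L = 20 − 4L, labor demand is L(w) = (20 − w/8)/4.
dL/dw = −1/(32) = -0.03125.
At w = 96, L = 2, so ε = (dL/dw)·(w/L) = (-0.03125)·(96/2) = -1.5.

ε = -1.5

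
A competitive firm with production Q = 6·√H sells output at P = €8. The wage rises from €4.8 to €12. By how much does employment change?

ΔH = -21

From P·MP_H = w with MP_H = 3·H^(-1/2), the labor demand is H(w) = (24/w)^(2).
At w = 4.8: H = 25. At w = 12: H = 4.
ΔH = 4 − 25 = -21.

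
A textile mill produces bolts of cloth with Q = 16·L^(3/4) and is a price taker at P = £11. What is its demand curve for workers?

MP_L = (3/4)·16·L^(-1/4) = 12·L^(-1/4).
Setting P·MP_L = w: 132·L^(-1/4) = w.
Solving for L: L^(-1/4) = w/132, so L = (132/w)^(4).

L(w) = (132/w)^(4)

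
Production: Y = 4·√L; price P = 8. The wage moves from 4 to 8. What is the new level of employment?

From P·MP_L = w with MP_L = 2·L^(-1/2), the labor demand is L(w) = (16/w)^(2).
At w = 4: L = 16. At w = 8: L = 4.

L* = 4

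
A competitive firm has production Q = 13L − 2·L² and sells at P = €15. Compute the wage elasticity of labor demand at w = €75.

ε = -0.625

From P·MP_L = w with MP_L = 13 − 4L, labor demand is L(w) = (13 − w/15)/4.
dL/dw = −1/(60) = -1/60.
At w = 75, L = 2, so ε = (dL/dw)·(w/L) = (-1/60)·(75/2) = -0.625.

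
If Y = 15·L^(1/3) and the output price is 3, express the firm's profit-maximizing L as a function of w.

MP_L = (1/3)·15·L^(-2/3) = 5·L^(-2/3).
Setting P·MP_L = w: 15·L^(-2/3) = w.
Solving for L: L^(-2/3) = w/15, so L = (15/w)^(3/2).

L(w) = (15/w)^(3/2)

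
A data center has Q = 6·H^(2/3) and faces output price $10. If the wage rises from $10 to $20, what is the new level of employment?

H* = 8

From P·MP_H = w with MP_H = 4·H^(-1/3), the labor demand is H(w) = (40/w)^(3).
At w = 10: H = 64. At w = 20: H = 8.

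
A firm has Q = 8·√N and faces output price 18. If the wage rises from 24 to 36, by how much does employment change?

From P·MP_N = w with MP_N = 4·N^(-1/2), the labor demand is N(w) = (72/w)^(2).
At w = 24: N = 9. At w = 36: N = 4.
ΔN = 4 − 9 = -5.

ΔN = -5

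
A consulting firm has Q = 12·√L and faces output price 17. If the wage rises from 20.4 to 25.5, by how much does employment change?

From P·MP_L = w with MP_L = 6·L^(-1/2), the labor demand is L(w) = (102/w)^(2).
At w = 20.4: L = 25. At w = 25.5: L = 16.
ΔL = 16 − 25 = -9.

ΔL = -9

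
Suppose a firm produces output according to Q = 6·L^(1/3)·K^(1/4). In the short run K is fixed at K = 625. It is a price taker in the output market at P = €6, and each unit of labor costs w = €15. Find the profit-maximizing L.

With K = 625, MP_L = (1/3)·6·L^(-2/3)·625^(1/4) = 10·L^(-2/3).
Profit maximization for a price taker requires P·MP_L = w: 6·10·L^(-2/3) = 15.
So L^(-2/3) = 0.25, which gives L = 8.

L* = 8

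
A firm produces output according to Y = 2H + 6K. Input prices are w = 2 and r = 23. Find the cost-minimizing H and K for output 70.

The inputs are perfect substitutes, so the firm uses whichever has the lower cost per unit of output.
Cost per unit of output via H is w/2 = 1; via K it is r/6 = 23/6. H is cheaper.
Producing Y = 70 with H alone: H = 35, K = 0.

H* = 35, K* = 0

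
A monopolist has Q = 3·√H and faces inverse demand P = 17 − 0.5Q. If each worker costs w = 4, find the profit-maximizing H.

H* = 9

Marginal revenue from the inverse demand is MR = 17 − Q.
The marginal product is MP_H = 1.5·H^(-1/2).
A monopolist hires until marginal revenue product equals the wage: MR·MP_H = w.
At H, Q = 3·√H. Substituting and solving: (17 − 3·√H)·1.5·H^(-1/2) = 4 gives H = 9.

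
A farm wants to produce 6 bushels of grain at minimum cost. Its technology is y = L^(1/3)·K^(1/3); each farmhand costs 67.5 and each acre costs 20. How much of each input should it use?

Cost minimization requires the marginal rate of technical substitution to equal the input-price ratio: MP_L/MP_K = w/r.
Here MP_L/MP_K = (1/3)·(K/L)/(1/3) = (K/L). Setting this equal to 67.5/20 = 3.375 gives K = 3.375L.
Substituting into y = 6: L^(1/3)·(3.375L)^(1/3) = 6.
Solving, L = 8 and K = 27.

L* = 8, K* = 27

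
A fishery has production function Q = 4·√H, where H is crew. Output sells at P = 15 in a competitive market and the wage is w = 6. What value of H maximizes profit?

MP_H = (1/2)·4·H^(-1/2) = 2·H^(-1/2).
Profit maximization for a price taker requires P·MP_H = w: 15·2·H^(-1/2) = 6.
So H^(-1/2) = 0.2, which gives H = 25.

H* = 25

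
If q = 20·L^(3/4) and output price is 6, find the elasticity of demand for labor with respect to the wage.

ε = -4

MP_L = (3/4)·20·L^(-1/4), so P·MP_L = w gives 90·L^(-1/4) = w.
Solving, L(w) = (90/w)^(4). This is a constant-elasticity form: L ∝ w^(−4), so ε = −4.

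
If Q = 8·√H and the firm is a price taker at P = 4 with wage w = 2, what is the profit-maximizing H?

H* = 64

MP_H = (1/2)·8·H^(-1/2) = 4·H^(-1/2).
Profit maximization for a price taker requires P·MP_H = w: 4·4·H^(-1/2) = 2.
So H^(-1/2) = 0.125, which gives H = 64.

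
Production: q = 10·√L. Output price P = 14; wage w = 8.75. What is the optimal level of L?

MP_L = (1/2)·10·L^(-1/2) = 5·L^(-1/2).
Profit maximization for a price taker requires P·MP_L = w: 14·5·L^(-1/2) = 8.75.
So L^(-1/2) = 0.125, which gives L = 64.

L* = 64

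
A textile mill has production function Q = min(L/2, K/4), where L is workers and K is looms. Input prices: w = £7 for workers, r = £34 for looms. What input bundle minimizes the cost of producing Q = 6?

L* = 12, K* = 24

With a fixed-proportions technology, the cost-minimizing bundle uses no slack in either input: L/2 = K/4 = Q.
So L = 2·6 = 12 and K = 4·6 = 24.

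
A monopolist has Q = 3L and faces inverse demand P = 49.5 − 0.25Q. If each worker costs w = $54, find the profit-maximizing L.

Marginal revenue from the inverse demand is MR = 49.5 − 0.5Q.
The marginal product is MP_L = 3.
A monopolist hires until marginal revenue product equals the wage: MR·MP_L = w.
(49.5 − 1.5L)·3 = 54, so L = 21.

L* = 21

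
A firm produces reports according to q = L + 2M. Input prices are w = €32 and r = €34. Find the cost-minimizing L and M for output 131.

The inputs are perfect substitutes, so the firm uses whichever has the lower cost per unit of output.
Cost per unit of output via L is 32; via M it is 17. M is cheaper.
Producing q = 131 with M alone: L = 0, M = 65.5.

L* = 0, M* = 65.5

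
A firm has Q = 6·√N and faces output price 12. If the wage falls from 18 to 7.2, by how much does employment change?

From P·MP_N = w with MP_N = 3·N^(-1/2), the labor demand is N(w) = (36/w)^(2).
At w = 18: N = 4. At w = 7.2: N = 25.
ΔN = 25 − 4 = 21.

ΔN = 21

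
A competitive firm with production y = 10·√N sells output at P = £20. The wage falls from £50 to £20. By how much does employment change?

ΔN = 21

From P·MP_N = w with MP_N = 5·N^(-1/2), the labor demand is N(w) = (100/w)^(2).
At w = 50: N = 4. At w = 20: N = 25.
ΔN = 25 − 4 = 21.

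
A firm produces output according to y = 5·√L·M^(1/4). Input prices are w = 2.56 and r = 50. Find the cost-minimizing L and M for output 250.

L* = 625, M* = 16

Cost minimization requires the marginal rate of technical substitution to equal the input-price ratio: MP_L/MP_M = w/r.
Here MP_L/MP_M = (1/2)·(M/L)/(1/4) = 2·(M/L). Setting this equal to 2.56/50 = 0.0512 gives M = 0.0256L.
Substituting into y = 250: 5·L^(1/2)·(0.0256L)^(1/4) = 250.
Solving, L = 625 and M = 16.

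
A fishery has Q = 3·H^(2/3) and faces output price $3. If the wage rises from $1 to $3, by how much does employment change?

From P·MP_H = w with MP_H = 2·H^(-1/3), the labor demand is H(w) = (6/w)^(3).
At w = 1: H = 216. At w = 3: H = 8.
ΔH = 8 − 216 = -208.

ΔH = -208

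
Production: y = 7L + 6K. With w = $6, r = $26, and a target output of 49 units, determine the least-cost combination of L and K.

L* = 7, K* = 0

The inputs are perfect substitutes, so the firm uses whichever has the lower cost per unit of output.
Cost per unit of output via L is w/7 = 6/7; via K it is r/6 = 13/3. L is cheaper.
Producing y = 49 with L alone: L = 7, K = 0.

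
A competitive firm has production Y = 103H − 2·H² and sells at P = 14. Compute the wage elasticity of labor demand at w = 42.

From P·MP_H = w with MP_H = 103 − 4H, labor demand is H(w) = (103 − w/14)/4.
dH/dw = −1/(56) = -1/56.
At w = 42, H = 25, so ε = (dH/dw)·(w/H) = (-1/56)·(42/25) = -0.03.

ε = -0.03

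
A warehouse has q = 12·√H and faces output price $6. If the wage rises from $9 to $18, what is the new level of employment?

H* = 4

From P·MP_H = w with MP_H = 6·H^(-1/2), the labor demand is H(w) = (36/w)^(2).
At w = 9: H = 16. At w = 18: H = 4.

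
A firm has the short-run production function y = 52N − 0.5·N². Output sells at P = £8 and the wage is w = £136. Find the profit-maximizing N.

N* = 35

The marginal product of N is MP_N = 52 − N.
A price-taking firm hires until the value of the marginal product equals the wage: P·MP_N = w, so 8·(52 − N) = 136.
Then 52 − N = 17, giving N = 35.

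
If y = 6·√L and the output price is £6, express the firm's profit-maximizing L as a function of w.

MP_L = (1/2)·6·L^(-1/2) = 3·L^(-1/2).
Setting P·MP_L = w: 18·L^(-1/2) = w.
Solving for L: L^(-1/2) = w/18, so L = (18/w)^(2).

L(w) = 324/w²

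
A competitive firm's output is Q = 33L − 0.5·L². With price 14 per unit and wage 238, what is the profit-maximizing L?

L* = 16

The marginal product of L is MP_L = 33 − L.
A price-taking firm hires until the value of the marginal product equals the wage: P·MP_L = w, so 14·(33 − L) = 238.
Then 33 − L = 17, giving L = 16.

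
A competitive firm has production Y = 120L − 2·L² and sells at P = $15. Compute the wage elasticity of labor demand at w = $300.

ε = -0.2

From P·MP_L = w with MP_L = 120 − 4L, labor demand is L(w) = (120 − w/15)/4.
dL/dw = −1/(60) = -1/60.
At w = 300, L = 25, so ε = (dL/dw)·(w/L) = (-1/60)·(300/25) = -0.2.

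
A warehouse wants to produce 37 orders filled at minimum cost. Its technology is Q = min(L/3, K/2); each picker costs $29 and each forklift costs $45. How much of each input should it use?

With a fixed-proportions technology, the cost-minimizing bundle uses no slack in either input: L/3 = K/2 = Q.
So L = 3·37 = 111 and K = 2·37 = 74.

L* = 111, K* = 74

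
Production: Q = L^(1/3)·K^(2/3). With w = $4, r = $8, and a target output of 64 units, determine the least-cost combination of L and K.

Cost minimization requires the marginal rate of technical substitution to equal the input-price ratio: MP_L/MP_K = w/r.
Here MP_L/MP_K = (1/3)·(K/L)/(2/3) = 0.5·(K/L). Setting this equal to 4/8 = 0.5 gives K = L.
Substituting into Q = 64: L^(1/3)·(L)^(2/3) = 64.
Solving, L = 64 and K = 64.

L* = 64, K* = 64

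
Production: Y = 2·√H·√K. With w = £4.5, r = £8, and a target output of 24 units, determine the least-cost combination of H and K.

Cost minimization requires the marginal rate of technical substitution to equal the input-price ratio: MP_H/MP_K = w/r.
Here MP_H/MP_K = (1/2)·(K/H)/(1/2) = (K/H). Setting this equal to 4.5/8 = 0.5625 gives K = 0.5625H.
Substituting into Y = 24: 2·H^(1/2)·(0.5625H)^(1/2) = 24.
Solving, H = 16 and K = 9.

H* = 16, K* = 9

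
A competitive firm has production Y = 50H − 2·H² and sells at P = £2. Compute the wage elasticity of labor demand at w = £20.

From P·MP_H = w with MP_H = 50 − 4H, labor demand is H(w) = (50 − w/2)/4.
dH/dw = −1/(8) = -0.125.
At w = 20, H = 10, so ε = (dH/dw)·(w/H) = (-0.125)·(20/10) = -0.25.

ε = -0.25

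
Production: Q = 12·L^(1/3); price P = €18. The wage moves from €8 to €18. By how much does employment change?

From P·MP_L = w with MP_L = 4·L^(-2/3), the labor demand is L(w) = (72/w)^(3/2).
At w = 8: L = 27. At w = 18: L = 8.
ΔL = 8 − 27 = -19.

ΔL = -19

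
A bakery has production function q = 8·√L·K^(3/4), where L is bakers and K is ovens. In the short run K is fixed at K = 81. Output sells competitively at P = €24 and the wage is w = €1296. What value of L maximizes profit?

L* = 4

With K = 81, MP_L = (1/2)·8·L^(-1/2)·81^(3/4) = 108·L^(-1/2).
Profit maximization for a price taker requires P·MP_L = w: 24·108·L^(-1/2) = 1296.
So L^(-1/2) = 0.5, which gives L = 4.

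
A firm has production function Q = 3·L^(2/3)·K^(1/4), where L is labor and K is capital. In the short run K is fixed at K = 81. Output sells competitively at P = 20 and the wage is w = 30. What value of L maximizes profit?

L* = 64

With K = 81, MP_L = (2/3)·3·L^(-1/3)·81^(1/4) = 6·L^(-1/3).
Profit maximization for a price taker requires P·MP_L = w: 20·6·L^(-1/3) = 30.
So L^(-1/3) = 0.25, which gives L = 64.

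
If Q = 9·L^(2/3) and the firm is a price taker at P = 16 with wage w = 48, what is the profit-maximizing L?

L* = 8

MP_L = (2/3)·9·L^(-1/3) = 6·L^(-1/3).
Profit maximization for a price taker requires P·MP_L = w: 16·6·L^(-1/3) = 48.
So L^(-1/3) = 0.5, which gives L = 8.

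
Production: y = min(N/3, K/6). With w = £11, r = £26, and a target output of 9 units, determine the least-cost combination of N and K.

N* = 27, K* = 54

With a fixed-proportions technology, the cost-minimizing bundle uses no slack in either input: N/3 = K/6 = y.
So N = 3·9 = 27 and K = 6·9 = 54.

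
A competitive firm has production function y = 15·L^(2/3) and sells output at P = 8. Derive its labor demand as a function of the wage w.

L(w) = 512000/w³

MP_L = (2/3)·15·L^(-1/3) = 10·L^(-1/3).
Setting P·MP_L = w: 80·L^(-1/3) = w.
Solving for L: L^(-1/3) = w/80, so L = (80/w)^(3).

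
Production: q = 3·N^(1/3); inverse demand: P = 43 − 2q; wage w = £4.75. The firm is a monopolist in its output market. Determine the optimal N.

N* = 8

Marginal revenue from the inverse demand is MR = 43 − 4q.
The marginal product is MP_N = N^(-2/3).
A monopolist hires until marginal revenue product equals the wage: MR·MP_N = w.
At N, q = 3·N^(1/3). Substituting and solving: (43 − 12·N^(1/3))·N^(-2/3) = 4.75 gives N = 8.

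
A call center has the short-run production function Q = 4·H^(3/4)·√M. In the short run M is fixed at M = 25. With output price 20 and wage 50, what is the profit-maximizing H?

H* = 1296

With M = 25, MP_H = (3/4)·4·H^(-1/4)·25^(1/2) = 15·H^(-1/4).
Profit maximization for a price taker requires P·MP_H = w: 20·15·H^(-1/4) = 50.
So H^(-1/4) = 1/6, which gives H = 1296.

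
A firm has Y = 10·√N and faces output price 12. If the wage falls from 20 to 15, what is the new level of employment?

N* = 16

From P·MP_N = w with MP_N = 5·N^(-1/2), the labor demand is N(w) = (60/w)^(2).
At w = 20: N = 9. At w = 15: N = 16.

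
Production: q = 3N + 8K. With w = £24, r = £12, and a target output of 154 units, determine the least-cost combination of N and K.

The inputs are perfect substitutes, so the firm uses whichever has the lower cost per unit of output.
Cost per unit of output via N is w/3 = 8; via K it is r/8 = 1.5. K is cheaper.
Producing q = 154 with K alone: N = 0, K = 19.25.

N* = 0, K* = 19.25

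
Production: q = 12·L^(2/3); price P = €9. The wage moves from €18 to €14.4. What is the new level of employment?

From P·MP_L = w with MP_L = 8·L^(-1/3), the labor demand is L(w) = (72/w)^(3).
At w = 18: L = 64. At w = 14.4: L = 125.

L* = 125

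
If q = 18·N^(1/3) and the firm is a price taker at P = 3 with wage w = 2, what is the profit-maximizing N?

MP_N = (1/3)·18·N^(-2/3) = 6·N^(-2/3).
Profit maximization for a price taker requires P·MP_N = w: 3·6·N^(-2/3) = 2.
So N^(-2/3) = 1/9, which gives N = 27.

N* = 27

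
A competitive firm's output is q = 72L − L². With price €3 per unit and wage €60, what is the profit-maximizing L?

L* = 26

The marginal product of L is MP_L = 72 − 2L.
A price-taking firm hires until the value of the marginal product equals the wage: P·MP_L = w, so 3·(72 − 2L) = 60.
Then 72 − 2L = 20, giving L = 26.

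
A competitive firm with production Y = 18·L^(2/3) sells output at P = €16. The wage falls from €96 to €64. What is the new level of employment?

From P·MP_L = w with MP_L = 12·L^(-1/3), the labor demand is L(w) = (192/w)^(3).
At w = 96: L = 8. At w = 64: L = 27.

L* = 27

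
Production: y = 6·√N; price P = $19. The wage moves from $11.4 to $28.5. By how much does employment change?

ΔN = -21

From P·MP_N = w with MP_N = 3·N^(-1/2), the labor demand is N(w) = (57/w)^(2).
At w = 11.4: N = 25. At w = 28.5: N = 4.
ΔN = 4 − 25 = -21.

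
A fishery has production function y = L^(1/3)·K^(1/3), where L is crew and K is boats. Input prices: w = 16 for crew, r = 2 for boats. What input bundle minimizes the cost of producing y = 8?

L* = 8, K* = 64

Cost minimization requires the marginal rate of technical substitution to equal the input-price ratio: MP_L/MP_K = w/r.
Here MP_L/MP_K = (1/3)·(K/L)/(1/3) = (K/L). Setting this equal to 16/2 = 8 gives K = 8L.
Substituting into y = 8: L^(1/3)·(8L)^(1/3) = 8.
Solving, L = 8 and K = 64.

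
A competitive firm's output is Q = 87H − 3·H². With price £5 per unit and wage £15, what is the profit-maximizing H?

H* = 14

The marginal product of H is MP_H = 87 − 6H.
A price-taking firm hires until the value of the marginal product equals the wage: P·MP_H = w, so 5·(87 − 6H) = 15.
Then 87 − 6H = 3, giving H = 14.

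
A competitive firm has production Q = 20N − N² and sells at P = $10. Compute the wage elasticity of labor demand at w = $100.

From P·MP_N = w with MP_N = 20 − 2N, labor demand is N(w) = (20 − w/10)/2.
dN/dw = −1/(20) = -0.05.
At w = 100, N = 5, so ε = (dN/dw)·(w/N) = (-0.05)·(100/5) = -1.

ε = -1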